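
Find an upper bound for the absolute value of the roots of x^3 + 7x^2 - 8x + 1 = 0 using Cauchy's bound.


Cauchy's bound: all roots r satisfy |r| <= 1 + max(|a_i/a_n|) for i = 0,...,n-1
where a_n is the leading coefficient.

Coefficients: [1, 7, -8, 1]
Leading coefficient a_n = 1
Ratios |a_i/a_n|: 7, 8, 1
Maximum ratio: 8
Cauchy's bound: |r| <= 1 + 8 = 9

Upper bound = 9


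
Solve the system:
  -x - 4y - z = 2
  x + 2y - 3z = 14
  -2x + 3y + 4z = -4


Using Cramer's rule. Expand each determinant along the first row.
D  = (-1)*[2*4 - (-3)*3] - (-4)*[1*4 - (-3)*(-2)] + (-1)*[1*3 - 2*(-2)]
  = (-1)*(17) - (-4)*(-2) + (-1)*(7) = -32
Dx = 2*[2*4 - (-3)*3] - (-4)*[14*4 - (-3)*(-4)] + (-1)*[14*3 - 2*(-4)]
  = 2*(17) - (-4)*(44) + (-1)*(50) = 160
Dy = (-1)*[14*4 - (-3)*(-4)] - 2*[1*4 - (-3)*(-2)] + (-1)*[1*(-4) - 14*(-2)]
  = (-1)*(44) - 2*(-2) + (-1)*(24) = -64
Dz = (-1)*[2*(-4) - 14*3] - (-4)*[1*(-4) - 14*(-2)] + 2*[1*3 - 2*(-2)]
  = (-1)*(-50) - (-4)*(24) + 2*(7) = 160
x = Dx/D = 160/-32 = -5, y = Dy/D = -64/-32 = 2, z = Dz/D = 160/-32 = -5
Check eq1: (-1)(-5) + (-4)(2) + (-1)(-5) = 2 = 2 ✓
Check eq2: (1)(-5) + (2)(2) + (-3)(-5) = 14 = 14 ✓
Check eq3: (-2)(-5) + (3)(2) + (4)(-5) = -4 = -4 ✓

x = -5, y = 2, z = -5


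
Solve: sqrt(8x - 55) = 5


Square both sides: 8x - 55 = 5^2 = 25
8x = 25 + 55 = 80
x = 10
Check: sqrt(8*10 - 55) = sqrt(25) = 5 ✓

x = 10


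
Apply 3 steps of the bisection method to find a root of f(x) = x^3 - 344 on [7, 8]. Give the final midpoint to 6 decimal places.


f(x) = x^3 - 344
f(7) = -1 < 0
f(8) = 168 > 0

Step 1: midpoint = (7.000000 + 8.000000)/2 = 7.500000
  f(7.500000) = 77.875000
  f(mid) > 0, so root is in [7.000000, 7.500000]

Step 2: midpoint = (7.000000 + 7.500000)/2 = 7.250000
  f(7.250000) = 37.078125
  f(mid) > 0, so root is in [7.000000, 7.250000]

Step 3: midpoint = (7.000000 + 7.250000)/2 = 7.125000
  f(7.125000) = 17.705078
  f(mid) > 0, so root is in [7.000000, 7.125000]

midpoint = 7.125000


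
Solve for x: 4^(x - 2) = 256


Express both sides with the same base.
256 = 4^4
Since the bases match, equate exponents: x - 2 = 4
So x = 4 - (-2) = 6

x = 6


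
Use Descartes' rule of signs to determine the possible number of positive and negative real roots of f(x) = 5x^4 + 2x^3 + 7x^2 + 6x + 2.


Descartes' rule of signs:

For positive roots, count sign changes in f(x) = 5x^4 + 2x^3 + 7x^2 + 6x + 2:
Signs of coefficients: +, +, +, +, +
Number of sign changes: 0
Possible positive real roots: 0

For negative roots, examine f(-x) = 5x^4 - 2x^3 + 7x^2 - 6x + 2:
Signs of coefficients: +, -, +, -, +
Number of sign changes: 4
Possible negative real roots: 4, 2, 0

Positive roots: 0; Negative roots: 4 or 2 or 0


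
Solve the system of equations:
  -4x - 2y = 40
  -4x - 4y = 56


Using Cramer's rule:
Determinant D = (-4)(-4) - (-4)(-2) = 16 - 8 = 8
Dx = (40)(-4) - (56)(-2) = -160 + 112 = -48
Dy = (-4)(56) - (-4)(40) = -224 + 160 = -64
x = Dx/D = -48/8 = -6
y = Dy/D = -64/8 = -8

x = -6, y = -8


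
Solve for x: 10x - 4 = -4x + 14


Starting with: 10x - 4 = -4x + 14
Move all x terms to left: (10 + 4)x = 14 + 4
Simplify: 14x = 18
Divide both sides by 14: x = 9/7

x = 9/7


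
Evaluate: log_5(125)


We need the exponent such that 5^? = 125
5^3 = 125
Therefore log_5(125) = 3

3


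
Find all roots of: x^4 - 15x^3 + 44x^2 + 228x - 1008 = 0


Let p(x) = x^4 - 15x^3 + 44x^2 + 228x - 1008. By the rational root theorem (leading coefficient 1), any rational root is an integer divisor of 1008: try ±1, ±2, ... in turn.
Test x = 1: value = -750 ≠ 0.
Test x = -1: value = -1176 ≠ 0.
Test x = 2: value = -480 ≠ 0.
Test x = -2: value = -1152 ≠ 0.
Test x = 3: value = -252 ≠ 0.
Test x = -3: value = -810 ≠ 0.
Test x = 4: value = -96 ≠ 0.
Test x = -4: value = 0 ✓, so (x + 4) is a factor.
Synthetic division by (x + 4): bring down 1; 1(-4) - 15 = -19; (-19)(-4) + 44 = 120; 120(-4) + 228 = -252; (-252)(-4) - 1008 = 0 → quotient x^3 - 19x^2 + 120x - 252, remainder 0.
Continue with the quotient x^3 - 19x^2 + 120x - 252 (candidates must divide 252; re-test x = -4 first in case it repeats).
Test x = -4: value = -1100 ≠ 0.
Test x = 6: value = 0 ✓, so (x - 6) is a factor.
Synthetic division by (x - 6): bring down 1; 1(6) - 19 = -13; (-13)(6) + 120 = 42; 42(6) - 252 = 0 → quotient x^2 - 13x + 42, remainder 0.
Solve the quadratic x^2 - 13x + 42 = 0: discriminant = (-13)^2 - 4(1)(42) = 169 - 168 = 1.
sqrt(1) = 1, so x = (13 ± 1)/2: x = 7 or x = 6.
Collecting all roots found:

x = -4, x = 6 (multiplicity 2), x = 7


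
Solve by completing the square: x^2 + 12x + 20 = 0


Start: x^2 + 12x + 20 = 0
Move constant: x^2 + 12x = -20
Half of 12 is 6, squared is 36
Add 36 to both sides: x^2 + 12x + 36 = 16
(x + 6)^2 = 16
x + 6 = ±4
x = -6 + 4 = -2 or x = -6 - 4 = -10

x = -10, x = -2


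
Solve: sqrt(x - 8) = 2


Square both sides: x - 8 = 2^2 = 4
x = 4 + 8 = 12
x = 12
Check: sqrt(1*12 - 8) = sqrt(4) = 2 ✓

x = 12


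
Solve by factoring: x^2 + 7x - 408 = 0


We need two numbers that multiply to -408 and add to 7.
Those numbers are -17 and 24 (since (-17) * 24 = -408 and (-17) + 24 = 7).
So x^2 + 7x - 408 = (x - 17)(x + 24) = 0
Setting each factor to zero: x = 17 or x = -24

x = -24, x = 17


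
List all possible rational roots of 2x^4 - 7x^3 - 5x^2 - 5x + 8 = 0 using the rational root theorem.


Rational root theorem: possible roots are ±p/q where:
  p divides the constant term (8): p ∈ {1, 2, 4, 8}
  q divides the leading coefficient (2): q ∈ {1, 2}

All possible rational roots: -8, -4, -2, -1, -1/2, 1/2, 1, 2, 4, 8

-8, -4, -2, -1, -1/2, 1/2, 1, 2, 4, 8


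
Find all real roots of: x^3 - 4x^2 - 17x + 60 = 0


Let p(x) = x^3 - 4x^2 - 17x + 60. By the rational root theorem (leading coefficient 1), any rational root is an integer divisor of 60: try ±1, ±2, ... in turn.
Test x = 1: value = 40 ≠ 0.
Test x = -1: value = 72 ≠ 0.
Test x = 2: value = 18 ≠ 0.
Test x = -2: value = 70 ≠ 0.
Test x = 3: value = 0 ✓, so (x - 3) is a factor.
Synthetic division by (x - 3): bring down 1; 1(3) - 4 = -1; (-1)(3) - 17 = -20; (-20)(3) + 60 = 0 → quotient x^2 - x - 20, remainder 0.
Solve the quadratic x^2 - x - 20 = 0: discriminant = (-1)^2 - 4(1)(-20) = 1 + 80 = 81.
sqrt(81) = 9, so x = (1 ± 9)/2: x = 5 or x = -4.

x = -4, x = 3, x = 5


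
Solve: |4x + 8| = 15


An absolute value equation |expr| = 15 gives two cases:
Case 1: 4x + 8 = 15
  4x = 7, so x = 7/4
Case 2: 4x + 8 = -15
  4x = -23, so x = -23/4

x = -23/4, x = 7/4


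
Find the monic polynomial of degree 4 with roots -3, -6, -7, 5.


A monic polynomial with roots -3, -6, -7, 5 is:
p(x) = (x + 3)(x + 6)(x + 7)(x - 5)
After multiplying by (x + 3): x + 3
After multiplying by (x + 6): x^2 + 9x + 18
After multiplying by (x + 7): x^3 + 16x^2 + 81x + 126
After multiplying by (x - 5): x^4 + 11x^3 + x^2 - 279x - 630

x^4 + 11x^3 + x^2 - 279x - 630


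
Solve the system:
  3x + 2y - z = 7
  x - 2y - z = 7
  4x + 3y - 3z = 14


Using Cramer's rule. Expand each determinant along the first row.
D  = 3*[(-2)*(-3) - (-1)*3] - 2*[1*(-3) - (-1)*4] + (-1)*[1*3 - (-2)*4]
  = 3*(9) - 2*(1) + (-1)*(11) = 14
Dx = 7*[(-2)*(-3) - (-1)*3] - 2*[7*(-3) - (-1)*14] + (-1)*[7*3 - (-2)*14]
  = 7*(9) - 2*(-7) + (-1)*(49) = 28
Dy = 3*[7*(-3) - (-1)*14] - 7*[1*(-3) - (-1)*4] + (-1)*[1*14 - 7*4]
  = 3*(-7) - 7*(1) + (-1)*(-14) = -14
Dz = 3*[(-2)*14 - 7*3] - 2*[1*14 - 7*4] + 7*[1*3 - (-2)*4]
  = 3*(-49) - 2*(-14) + 7*(11) = -42
x = Dx/D = 28/14 = 2, y = Dy/D = -14/14 = -1, z = Dz/D = -42/14 = -3
Check eq1: (3)(2) + (2)(-1) + (-1)(-3) = 7 = 7 ✓
Check eq2: (1)(2) + (-2)(-1) + (-1)(-3) = 7 = 7 ✓
Check eq3: (4)(2) + (3)(-1) + (-3)(-3) = 14 = 14 ✓

x = 2, y = -1, z = -3


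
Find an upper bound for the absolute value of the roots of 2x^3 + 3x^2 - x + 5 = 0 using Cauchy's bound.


Cauchy's bound: all roots r satisfy |r| <= 1 + max(|a_i/a_n|) for i = 0,...,n-1
where a_n is the leading coefficient.

Coefficients: [2, 3, -1, 5]
Leading coefficient a_n = 2
Ratios |a_i/a_n|: 3/2, 1/2, 5/2
Maximum ratio: 5/2
Cauchy's bound: |r| <= 1 + 5/2 = 7/2

Upper bound = 7/2


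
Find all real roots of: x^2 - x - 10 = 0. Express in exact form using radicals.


Using the quadratic formula: x = (-b ± sqrt(b^2 - 4ac)) / (2a)
Here a = 1, b = -1, c = -10
Discriminant = b^2 - 4ac = (-1)^2 - 4(1)(-10) = 1 + 40 = 41
Since discriminant = 41 > 0, there are two real roots.
x = (1 ± sqrt(41)) / 2
Numerically: x ≈ 3.7016 or x ≈ -2.7016

x = (1 + sqrt(41)) / 2 or x = (1 - sqrt(41)) / 2


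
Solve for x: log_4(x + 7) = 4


Convert to exponential form: x + 7 = 4^4 = 256
x = 256 - 7 = 249
Check: log_4(249 + 7) = log_4(256) = log_4(256) = 4 ✓

x = 249


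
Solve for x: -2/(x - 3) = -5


Multiply both sides by (x - 3): -2 = -5(x - 3)
Distribute: -2 = -5x + 15
-5x = -2 - 15 = -17
x = 17/5

x = 17/5


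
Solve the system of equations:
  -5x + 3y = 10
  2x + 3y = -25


Using Cramer's rule:
Determinant D = (-5)(3) - (2)(3) = -15 - 6 = -21
Dx = (10)(3) - (-25)(3) = 30 + 75 = 105
Dy = (-5)(-25) - (2)(10) = 125 - 20 = 105
x = Dx/D = 105/-21 = -5
y = Dy/D = 105/-21 = -5

x = -5, y = -5


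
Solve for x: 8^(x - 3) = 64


Express both sides with the same base.
64 = 8^2
Since the bases match, equate exponents: x - 3 = 2
So x = 2 - (-3) = 5

x = 5


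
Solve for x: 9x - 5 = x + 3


Starting with: 9x - 5 = x + 3
Move all x terms to left: (9 - 1)x = 3 + 5
Simplify: 8x = 8
Divide both sides by 8: x = 1

x = 1


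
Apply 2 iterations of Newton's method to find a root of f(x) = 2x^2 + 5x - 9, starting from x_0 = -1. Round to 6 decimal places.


Newton's method: x_(n+1) = x_n - f(x_n)/f'(x_n)
f(x) = 2x^2 + 5x - 9
f'(x) = 4x + 5

Iteration 1:
  f(-1.000000) = -12.000000
  f'(-1.000000) = 1.000000
  x_1 = -1.000000 - (-12.000000)/(1.000000) = 11.000000

Iteration 2:
  f(11.000000) = 288.000000
  f'(11.000000) = 49.000000
  x_2 = 11.000000 - (288.000000)/(49.000000) = 5.122449

x_2 = 5.122449


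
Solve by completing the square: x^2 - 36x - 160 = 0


Start: x^2 - 36x - 160 = 0
Move constant: x^2 - 36x = 160
Half of -36 is -18, squared is 324
Add 324 to both sides: x^2 - 36x + 324 = 484
(x - 18)^2 = 484
x - 18 = ±22
x = 18 + 22 = 40 or x = 18 - 22 = -4

x = -4, x = 40


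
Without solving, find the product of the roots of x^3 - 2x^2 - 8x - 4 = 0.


By Vieta's formulas for x^3 + bx^2 + cx + d = 0:
  r1 + r2 + r3 = -b/a = 2
  r1*r2 + r1*r3 + r2*r3 = c/a = -8
  r1*r2*r3 = -d/a = 4


Product = 4


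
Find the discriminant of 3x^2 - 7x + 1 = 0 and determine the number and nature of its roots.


For ax^2 + bx + c = 0, discriminant D = b^2 - 4ac
Here a = 3, b = -7, c = 1
D = (-7)^2 - 4(3)(1) = 49 - 12 = 37

D = 37 > 0 but not a perfect square
The equation has 2 distinct real irrational roots.

Discriminant = 37, 2 distinct real irrational roots


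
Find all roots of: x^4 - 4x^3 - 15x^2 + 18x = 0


The constant term is 0, so x = 0 is a root. Factor out x:
  x^3 - 4x^2 - 15x + 18 = 0
Let p(x) = x^3 - 4x^2 - 15x + 18. By the rational root theorem (leading coefficient 1), any rational root is an integer divisor of 18: try ±1, ±2, ... in turn.
Test x = 1: value = 0 ✓, so (x - 1) is a factor.
Synthetic division by (x - 1): bring down 1; 1(1) - 4 = -3; (-3)(1) - 15 = -18; (-18)(1) + 18 = 0 → quotient x^2 - 3x - 18, remainder 0.
Solve the quadratic x^2 - 3x - 18 = 0: discriminant = (-3)^2 - 4(1)(-18) = 9 + 72 = 81.
sqrt(81) = 9, so x = (3 ± 9)/2: x = 6 or x = -3.
Collecting all roots found:

x = -3, x = 0, x = 1, x = 6


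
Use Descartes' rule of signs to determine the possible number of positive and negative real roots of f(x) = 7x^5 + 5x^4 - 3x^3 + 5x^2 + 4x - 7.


Descartes' rule of signs:

For positive roots, count sign changes in f(x) = 7x^5 + 5x^4 - 3x^3 + 5x^2 + 4x - 7:
Signs of coefficients: +, +, -, +, +, -
Number of sign changes: 3
Possible positive real roots: 3, 1

For negative roots, examine f(-x) = -7x^5 + 5x^4 + 3x^3 + 5x^2 - 4x - 7:
Signs of coefficients: -, +, +, +, -, -
Number of sign changes: 2
Possible negative real roots: 2, 0

Positive roots: 3 or 1; Negative roots: 2 or 0


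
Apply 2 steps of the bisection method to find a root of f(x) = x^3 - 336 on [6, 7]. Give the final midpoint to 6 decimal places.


f(x) = x^3 - 336
f(6) = -120 < 0
f(7) = 7 > 0

Step 1: midpoint = (6.000000 + 7.000000)/2 = 6.500000
  f(6.500000) = -61.375000
  f(mid) < 0, so root is in [6.500000, 7.000000]

Step 2: midpoint = (6.500000 + 7.000000)/2 = 6.750000
  f(6.750000) = -28.453125
  f(mid) < 0, so root is in [6.750000, 7.000000]

midpoint = 6.750000


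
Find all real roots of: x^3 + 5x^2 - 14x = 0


The constant term is 0, so x = 0 is a root. Factor out x:
  x(x^2 + 5x - 14) = 0
Solve the quadratic x^2 + 5x - 14 = 0: discriminant = 5^2 - 4(1)(-14) = 25 + 56 = 81.
sqrt(81) = 9, so x = (-5 ± 9)/2: x = 2 or x = -7.

x = -7, x = 0, x = 2


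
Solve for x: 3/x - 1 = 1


Subtract -1 from both sides: 3/x = 2
Multiply both sides by x: 3 = 2 * x
Divide by 2: x = 3/2

x = 3/2


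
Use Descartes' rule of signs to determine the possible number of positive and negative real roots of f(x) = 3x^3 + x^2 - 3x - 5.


Descartes' rule of signs:

For positive roots, count sign changes in f(x) = 3x^3 + x^2 - 3x - 5:
Signs of coefficients: +, +, -, -
Number of sign changes: 1
Possible positive real roots: 1

For negative roots, examine f(-x) = -3x^3 + x^2 + 3x - 5:
Signs of coefficients: -, +, +, -
Number of sign changes: 2
Possible negative real roots: 2, 0

Positive roots: 1; Negative roots: 2 or 0


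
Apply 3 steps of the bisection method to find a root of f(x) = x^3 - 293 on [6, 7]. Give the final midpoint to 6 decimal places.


f(x) = x^3 - 293
f(6) = -77 < 0
f(7) = 50 > 0

Step 1: midpoint = (6.000000 + 7.000000)/2 = 6.500000
  f(6.500000) = -18.375000
  f(mid) < 0, so root is in [6.500000, 7.000000]

Step 2: midpoint = (6.500000 + 7.000000)/2 = 6.750000
  f(6.750000) = 14.546875
  f(mid) > 0, so root is in [6.500000, 6.750000]

Step 3: midpoint = (6.500000 + 6.750000)/2 = 6.625000
  f(6.625000) = -2.224609
  f(mid) < 0, so root is in [6.625000, 6.750000]

midpoint = 6.625000


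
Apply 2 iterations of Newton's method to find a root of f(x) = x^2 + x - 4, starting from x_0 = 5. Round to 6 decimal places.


Newton's method: x_(n+1) = x_n - f(x_n)/f'(x_n)
f(x) = x^2 + x - 4
f'(x) = 2x + 1

Iteration 1:
  f(5.000000) = 26.000000
  f'(5.000000) = 11.000000
  x_1 = 5.000000 - (26.000000)/(11.000000) = 2.636364

Iteration 2:
  f(2.636364) = 5.586777
  f'(2.636364) = 6.272727
  x_2 = 2.636364 - (5.586777)/(6.272727) = 1.745718

x_2 = 1.745718


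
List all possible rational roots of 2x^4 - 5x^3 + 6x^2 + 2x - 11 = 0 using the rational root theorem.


Rational root theorem: possible roots are ±p/q where:
  p divides the constant term (-11): p ∈ {1, 11}
  q divides the leading coefficient (2): q ∈ {1, 2}

All possible rational roots: -11, -11/2, -1, -1/2, 1/2, 1, 11/2, 11

-11, -11/2, -1, -1/2, 1/2, 1, 11/2, 11


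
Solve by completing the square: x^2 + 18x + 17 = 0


Start: x^2 + 18x + 17 = 0
Move constant: x^2 + 18x = -17
Half of 18 is 9, squared is 81
Add 81 to both sides: x^2 + 18x + 81 = 64
(x + 9)^2 = 64
x + 9 = ±8
x = -9 + 8 = -1 or x = -9 - 8 = -17

x = -17, x = -1


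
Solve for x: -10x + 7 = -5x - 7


Starting with: -10x + 7 = -5x - 7
Move all x terms to left: (-10 + 5)x = -7 - 7
Simplify: -5x = -14
Divide both sides by -5: x = 14/5

x = 14/5


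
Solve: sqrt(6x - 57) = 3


Square both sides: 6x - 57 = 3^2 = 9
6x = 9 + 57 = 66
x = 11
Check: sqrt(6*11 - 57) = sqrt(9) = 3 ✓

x = 11


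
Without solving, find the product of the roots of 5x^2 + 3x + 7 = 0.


By Vieta's formulas for ax^2 + bx + c = 0:
  Sum of roots = -b/a
  Product of roots = c/a

Here a = 5, b = 3, c = 7
Sum = -(3)/5 = -3/5
Product = 7/5 = 7/5

Product = 7/5


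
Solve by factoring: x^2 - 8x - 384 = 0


We need two numbers that multiply to -384 and add to -8.
Those numbers are -24 and 16 (since (-24) * 16 = -384 and (-24) + 16 = -8).
So x^2 - 8x - 384 = (x - 24)(x + 16) = 0
Setting each factor to zero: x = 24 or x = -16

x = -16, x = 24


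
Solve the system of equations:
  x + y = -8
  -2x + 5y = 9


Using Cramer's rule:
Determinant D = (1)(5) - (-2)(1) = 5 + 2 = 7
Dx = (-8)(5) - (9)(1) = -40 - 9 = -49
Dy = (1)(9) - (-2)(-8) = 9 - 16 = -7
x = Dx/D = -49/7 = -7
y = Dy/D = -7/7 = -1

x = -7, y = -1


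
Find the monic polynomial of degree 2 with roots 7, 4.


A monic polynomial with roots 7, 4 is:
p(x) = (x - 7)(x - 4)
After multiplying by (x - 7): x - 7
After multiplying by (x - 4): x^2 - 11x + 28

x^2 - 11x + 28


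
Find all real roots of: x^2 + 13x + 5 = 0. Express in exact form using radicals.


Using the quadratic formula: x = (-b ± sqrt(b^2 - 4ac)) / (2a)
Here a = 1, b = 13, c = 5
Discriminant = b^2 - 4ac = 13^2 - 4(1)(5) = 169 - 20 = 149
Since discriminant = 149 > 0, there are two real roots.
x = (-13 ± sqrt(149)) / 2
Numerically: x ≈ -0.3967 or x ≈ -12.6033

x = (-13 + sqrt(149)) / 2 or x = (-13 - sqrt(149)) / 2


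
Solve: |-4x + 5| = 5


An absolute value equation |expr| = 5 gives two cases:
Case 1: -4x + 5 = 5
  -4x = 0, so x = 0
Case 2: -4x + 5 = -5
  -4x = -10, so x = 5/2

x = 0, x = 5/2


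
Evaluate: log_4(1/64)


We need the exponent such that 4^? = 1/64
4^(-3) = 1/4^3 = 1/64
Therefore log_4(1/64) = -3

-3


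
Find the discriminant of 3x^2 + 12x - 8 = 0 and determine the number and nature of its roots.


For ax^2 + bx + c = 0, discriminant D = b^2 - 4ac
Here a = 3, b = 12, c = -8
D = (12)^2 - 4(3)(-8) = 144 + 96 = 240

D = 240 > 0 but not a perfect square
The equation has 2 distinct real irrational roots.

Discriminant = 240, 2 distinct real irrational roots


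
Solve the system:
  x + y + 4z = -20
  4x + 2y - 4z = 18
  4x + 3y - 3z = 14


Using Cramer's rule. Expand each determinant along the first row.
D  = 1*[2*(-3) - (-4)*3] - 1*[4*(-3) - (-4)*4] + 4*[4*3 - 2*4]
  = 1*(6) - 1*(4) + 4*(4) = 18
Dx = (-20)*[2*(-3) - (-4)*3] - 1*[18*(-3) - (-4)*14] + 4*[18*3 - 2*14]
  = (-20)*(6) - 1*(2) + 4*(26) = -18
Dy = 1*[18*(-3) - (-4)*14] - (-20)*[4*(-3) - (-4)*4] + 4*[4*14 - 18*4]
  = 1*(2) - (-20)*(4) + 4*(-16) = 18
Dz = 1*[2*14 - 18*3] - 1*[4*14 - 18*4] + (-20)*[4*3 - 2*4]
  = 1*(-26) - 1*(-16) + (-20)*(4) = -90
x = Dx/D = -18/18 = -1, y = Dy/D = 18/18 = 1, z = Dz/D = -90/18 = -5
Check eq1: (1)(-1) + (1)(1) + (4)(-5) = -20 = -20 ✓
Check eq2: (4)(-1) + (2)(1) + (-4)(-5) = 18 = 18 ✓
Check eq3: (4)(-1) + (3)(1) + (-3)(-5) = 14 = 14 ✓

x = -1, y = 1, z = -5


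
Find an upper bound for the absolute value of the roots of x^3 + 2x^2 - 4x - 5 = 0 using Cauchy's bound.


Cauchy's bound: all roots r satisfy |r| <= 1 + max(|a_i/a_n|) for i = 0,...,n-1
where a_n is the leading coefficient.

Coefficients: [1, 2, -4, -5]
Leading coefficient a_n = 1
Ratios |a_i/a_n|: 2, 4, 5
Maximum ratio: 5
Cauchy's bound: |r| <= 1 + 5 = 6

Upper bound = 6


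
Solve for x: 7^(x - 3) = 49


Express both sides with the same base.
49 = 7^2
Since the bases match, equate exponents: x - 3 = 2
So x = 2 - (-3) = 5

x = 5


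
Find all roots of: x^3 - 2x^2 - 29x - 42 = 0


Let p(x) = x^3 - 2x^2 - 29x - 42. By the rational root theorem (leading coefficient 1), any rational root is an integer divisor of 42: try ±1, ±2, ... in turn.
Test x = 1: value = -72 ≠ 0.
Test x = -1: value = -16 ≠ 0.
Test x = 2: value = -100 ≠ 0.
Test x = -2: value = 0 ✓, so (x + 2) is a factor.
Synthetic division by (x + 2): bring down 1; 1(-2) - 2 = -4; (-4)(-2) - 29 = -21; (-21)(-2) - 42 = 0 → quotient x^2 - 4x - 21, remainder 0.
Solve the quadratic x^2 - 4x - 21 = 0: discriminant = (-4)^2 - 4(1)(-21) = 16 + 84 = 100.
sqrt(100) = 10, so x = (4 ± 10)/2: x = 7 or x = -3.
Collecting all roots found:

x = -3, x = -2, x = 7


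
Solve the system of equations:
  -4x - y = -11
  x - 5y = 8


Using Cramer's rule:
Determinant D = (-4)(-5) - (1)(-1) = 20 + 1 = 21
Dx = (-11)(-5) - (8)(-1) = 55 + 8 = 63
Dy = (-4)(8) - (1)(-11) = -32 + 11 = -21
x = Dx/D = 63/21 = 3
y = Dy/D = -21/21 = -1

x = 3, y = -1


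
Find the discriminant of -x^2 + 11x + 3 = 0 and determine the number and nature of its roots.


For ax^2 + bx + c = 0, discriminant D = b^2 - 4ac
Here a = -1, b = 11, c = 3
D = (11)^2 - 4(-1)(3) = 121 + 12 = 133

D = 133 > 0 but not a perfect square
The equation has 2 distinct real irrational roots.

Discriminant = 133, 2 distinct real irrational roots


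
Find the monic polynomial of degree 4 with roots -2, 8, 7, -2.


A monic polynomial with roots -2, 8, 7, -2 is:
p(x) = (x + 2)(x - 8)(x - 7)(x + 2)
After multiplying by (x + 2): x + 2
After multiplying by (x - 8): x^2 - 6x - 16
After multiplying by (x - 7): x^3 - 13x^2 + 26x + 112
After multiplying by (x + 2): x^4 - 11x^3 + 164x + 224

x^4 - 11x^3 + 164x + 224


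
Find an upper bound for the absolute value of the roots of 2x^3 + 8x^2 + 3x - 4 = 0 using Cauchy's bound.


Cauchy's bound: all roots r satisfy |r| <= 1 + max(|a_i/a_n|) for i = 0,...,n-1
where a_n is the leading coefficient.

Coefficients: [2, 8, 3, -4]
Leading coefficient a_n = 2
Ratios |a_i/a_n|: 4, 3/2, 2
Maximum ratio: 4
Cauchy's bound: |r| <= 1 + 4 = 5

Upper bound = 5


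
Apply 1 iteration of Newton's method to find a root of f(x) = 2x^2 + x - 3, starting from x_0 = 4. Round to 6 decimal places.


Newton's method: x_(n+1) = x_n - f(x_n)/f'(x_n)
f(x) = 2x^2 + x - 3
f'(x) = 4x + 1

Iteration 1:
  f(4.000000) = 33.000000
  f'(4.000000) = 17.000000
  x_1 = 4.000000 - (33.000000)/(17.000000) = 2.058824

x_1 = 2.058824


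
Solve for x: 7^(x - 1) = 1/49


Express both sides with the same base.
1/49 = 7^(-2)
Since the bases match, equate exponents: x - 1 = -2
So x = -2 - (-1) = -1

x = -1


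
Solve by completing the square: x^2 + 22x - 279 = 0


Start: x^2 + 22x - 279 = 0
Move constant: x^2 + 22x = 279
Half of 22 is 11, squared is 121
Add 121 to both sides: x^2 + 22x + 121 = 400
(x + 11)^2 = 400
x + 11 = ±20
x = -11 + 20 = 9 or x = -11 - 20 = -31

x = -31, x = 9


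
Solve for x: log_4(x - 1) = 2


Convert to exponential form: x - 1 = 4^2 = 16
x = 16 + 1 = 17
Check: log_4(17 - 1) = log_4(16) = log_4(16) = 2 ✓

x = 17


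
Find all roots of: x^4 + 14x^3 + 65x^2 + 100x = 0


The constant term is 0, so x = 0 is a root. Factor out x:
  x^3 + 14x^2 + 65x + 100 = 0
Let p(x) = x^3 + 14x^2 + 65x + 100. By the rational root theorem (leading coefficient 1), any rational root is an integer divisor of 100: try ±1, ±2, ... in turn.
Test x = 1: value = 180 ≠ 0.
Test x = -1: value = 48 ≠ 0.
Test x = 2: value = 294 ≠ 0.
Test x = -2: value = 18 ≠ 0.
Test x = 4: value = 648 ≠ 0.
Test x = -4: value = 0 ✓, so (x + 4) is a factor.
Synthetic division by (x + 4): bring down 1; 1(-4) + 14 = 10; 10(-4) + 65 = 25; 25(-4) + 100 = 0 → quotient x^2 + 10x + 25, remainder 0.
Solve the quadratic x^2 + 10x + 25 = 0: discriminant = 10^2 - 4(1)(25) = 100 - 100 = 0.
Discriminant = 0, so a double root: x = -10/2 = -5.
Collecting all roots found:

x = -5 (multiplicity 2), x = -4, x = 0


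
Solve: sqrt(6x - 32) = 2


Square both sides: 6x - 32 = 2^2 = 4
6x = 4 + 32 = 36
x = 6
Check: sqrt(6*6 - 32) = sqrt(4) = 2 ✓

x = 6


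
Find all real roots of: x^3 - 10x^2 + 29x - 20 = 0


Let p(x) = x^3 - 10x^2 + 29x - 20. By the rational root theorem (leading coefficient 1), any rational root is an integer divisor of 20: try ±1, ±2, ... in turn.
Test x = 1: value = 0 ✓, so (x - 1) is a factor.
Synthetic division by (x - 1): bring down 1; 1(1) - 10 = -9; (-9)(1) + 29 = 20; 20(1) - 20 = 0 → quotient x^2 - 9x + 20, remainder 0.
Solve the quadratic x^2 - 9x + 20 = 0: discriminant = (-9)^2 - 4(1)(20) = 81 - 80 = 1.
sqrt(1) = 1, so x = (9 ± 1)/2: x = 5 or x = 4.

x = 1, x = 4, x = 5


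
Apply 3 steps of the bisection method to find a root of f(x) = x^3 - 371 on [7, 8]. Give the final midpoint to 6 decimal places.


f(x) = x^3 - 371
f(7) = -28 < 0
f(8) = 141 > 0

Step 1: midpoint = (7.000000 + 8.000000)/2 = 7.500000
  f(7.500000) = 50.875000
  f(mid) > 0, so root is in [7.000000, 7.500000]

Step 2: midpoint = (7.000000 + 7.500000)/2 = 7.250000
  f(7.250000) = 10.078125
  f(mid) > 0, so root is in [7.000000, 7.250000]

Step 3: midpoint = (7.000000 + 7.250000)/2 = 7.125000
  f(7.125000) = -9.294922
  f(mid) < 0, so root is in [7.125000, 7.250000]

midpoint = 7.125000


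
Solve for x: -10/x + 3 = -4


Subtract 3 from both sides: -10/x = -7
Multiply both sides by x: -10 = -7 * x
Divide by -7: x = 10/7

x = 10/7


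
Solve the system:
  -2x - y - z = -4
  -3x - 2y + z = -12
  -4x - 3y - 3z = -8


Using Cramer's rule. Expand each determinant along the first row.
D  = (-2)*[(-2)*(-3) - 1*(-3)] - (-1)*[(-3)*(-3) - 1*(-4)] + (-1)*[(-3)*(-3) - (-2)*(-4)]
  = (-2)*(9) - (-1)*(13) + (-1)*(1) = -6
Dx = (-4)*[(-2)*(-3) - 1*(-3)] - (-1)*[(-12)*(-3) - 1*(-8)] + (-1)*[(-12)*(-3) - (-2)*(-8)]
  = (-4)*(9) - (-1)*(44) + (-1)*(20) = -12
Dy = (-2)*[(-12)*(-3) - 1*(-8)] - (-4)*[(-3)*(-3) - 1*(-4)] + (-1)*[(-3)*(-8) - (-12)*(-4)]
  = (-2)*(44) - (-4)*(13) + (-1)*(-24) = -12
Dz = (-2)*[(-2)*(-8) - (-12)*(-3)] - (-1)*[(-3)*(-8) - (-12)*(-4)] + (-4)*[(-3)*(-3) - (-2)*(-4)]
  = (-2)*(-20) - (-1)*(-24) + (-4)*(1) = 12
x = Dx/D = -12/-6 = 2, y = Dy/D = -12/-6 = 2, z = Dz/D = 12/-6 = -2
Check eq1: (-2)(2) + (-1)(2) + (-1)(-2) = -4 = -4 ✓
Check eq2: (-3)(2) + (-2)(2) + (1)(-2) = -12 = -12 ✓
Check eq3: (-4)(2) + (-3)(2) + (-3)(-2) = -8 = -8 ✓

x = 2, y = 2, z = -2


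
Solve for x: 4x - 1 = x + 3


Starting with: 4x - 1 = x + 3
Move all x terms to left: (4 - 1)x = 3 + 1
Simplify: 3x = 4
Divide both sides by 3: x = 4/3

x = 4/3


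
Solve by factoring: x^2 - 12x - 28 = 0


We need two numbers that multiply to -28 and add to -12.
Those numbers are 2 and -14 (since 2 * (-14) = -28 and 2 + (-14) = -12).
So x^2 - 12x - 28 = (x + 2)(x - 14) = 0
Setting each factor to zero: x = -2 or x = 14

x = -2, x = 14


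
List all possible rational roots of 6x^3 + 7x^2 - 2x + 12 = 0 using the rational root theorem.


Rational root theorem: possible roots are ±p/q where:
  p divides the constant term (12): p ∈ {1, 2, 3, 4, 6, 12}
  q divides the leading coefficient (6): q ∈ {1, 2, 3, 6}

All possible rational roots: -12, -6, -4, -3, -2, -3/2, -4/3, -1, -2/3, -1/2, -1/3, -1/6, 1/6, 1/3, 1/2, 2/3, 1, 4/3, 3/2, 2, 3, 4, 6, 12

-12, -6, -4, -3, -2, -3/2, -4/3, -1, -2/3, -1/2, -1/3, -1/6, 1/6, 1/3, 1/2, 2/3, 1, 4/3, 3/2, 2, 3, 4, 6, 12


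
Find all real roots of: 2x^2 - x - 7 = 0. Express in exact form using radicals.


Using the quadratic formula: x = (-b ± sqrt(b^2 - 4ac)) / (2a)
Here a = 2, b = -1, c = -7
Discriminant = b^2 - 4ac = (-1)^2 - 4(2)(-7) = 1 + 56 = 57
Since discriminant = 57 > 0, there are two real roots.
x = (1 ± sqrt(57)) / 4
Numerically: x ≈ 2.1375 or x ≈ -1.6375

x = (1 + sqrt(57)) / 4 or x = (1 - sqrt(57)) / 4


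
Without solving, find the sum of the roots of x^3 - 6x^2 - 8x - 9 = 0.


By Vieta's formulas for x^3 + bx^2 + cx + d = 0:
  r1 + r2 + r3 = -b/a = 6
  r1*r2 + r1*r3 + r2*r3 = c/a = -8
  r1*r2*r3 = -d/a = 9


Sum = 6


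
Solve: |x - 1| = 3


An absolute value equation |expr| = 3 gives two cases:
Case 1: x - 1 = 3
  x = 4, so x = 4
Case 2: x - 1 = -3
  x = -2, so x = -2

x = -2, x = 4


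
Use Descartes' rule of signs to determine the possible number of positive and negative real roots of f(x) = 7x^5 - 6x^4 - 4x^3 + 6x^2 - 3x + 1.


Descartes' rule of signs:

For positive roots, count sign changes in f(x) = 7x^5 - 6x^4 - 4x^3 + 6x^2 - 3x + 1:
Signs of coefficients: +, -, -, +, -, +
Number of sign changes: 4
Possible positive real roots: 4, 2, 0

For negative roots, examine f(-x) = -7x^5 - 6x^4 + 4x^3 + 6x^2 + 3x + 1:
Signs of coefficients: -, -, +, +, +, +
Number of sign changes: 1
Possible negative real roots: 1

Positive roots: 4 or 2 or 0; Negative roots: 1


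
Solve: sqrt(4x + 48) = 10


Square both sides: 4x + 48 = 10^2 = 100
4x = 100 - 48 = 52
x = 13
Check: sqrt(4*13 + 48) = sqrt(100) = 10 ✓

x = 13


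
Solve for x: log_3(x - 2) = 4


Convert to exponential form: x - 2 = 3^4 = 81
x = 81 + 2 = 83
Check: log_3(83 - 2) = log_3(81) = log_3(81) = 4 ✓

x = 83


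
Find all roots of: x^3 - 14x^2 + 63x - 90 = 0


Let p(x) = x^3 - 14x^2 + 63x - 90. By the rational root theorem (leading coefficient 1), any rational root is an integer divisor of 90: try ±1, ±2, ... in turn.
Test x = 1: value = -40 ≠ 0.
Test x = -1: value = -168 ≠ 0.
Test x = 2: value = -12 ≠ 0.
Test x = -2: value = -280 ≠ 0.
Test x = 3: value = 0 ✓, so (x - 3) is a factor.
Synthetic division by (x - 3): bring down 1; 1(3) - 14 = -11; (-11)(3) + 63 = 30; 30(3) - 90 = 0 → quotient x^2 - 11x + 30, remainder 0.
Solve the quadratic x^2 - 11x + 30 = 0: discriminant = (-11)^2 - 4(1)(30) = 121 - 120 = 1.
sqrt(1) = 1, so x = (11 ± 1)/2: x = 6 or x = 5.
Collecting all roots found:

x = 3, x = 5, x = 6


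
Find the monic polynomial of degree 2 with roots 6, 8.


A monic polynomial with roots 6, 8 is:
p(x) = (x - 6)(x - 8)
After multiplying by (x - 6): x - 6
After multiplying by (x - 8): x^2 - 14x + 48

x^2 - 14x + 48


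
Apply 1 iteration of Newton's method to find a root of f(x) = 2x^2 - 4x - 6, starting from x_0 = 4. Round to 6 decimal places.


Newton's method: x_(n+1) = x_n - f(x_n)/f'(x_n)
f(x) = 2x^2 - 4x - 6
f'(x) = 4x - 4

Iteration 1:
  f(4.000000) = 10.000000
  f'(4.000000) = 12.000000
  x_1 = 4.000000 - (10.000000)/(12.000000) = 3.166667

x_1 = 3.166667


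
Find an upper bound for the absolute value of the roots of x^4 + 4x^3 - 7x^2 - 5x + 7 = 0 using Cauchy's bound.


Cauchy's bound: all roots r satisfy |r| <= 1 + max(|a_i/a_n|) for i = 0,...,n-1
where a_n is the leading coefficient.

Coefficients: [1, 4, -7, -5, 7]
Leading coefficient a_n = 1
Ratios |a_i/a_n|: 4, 7, 5, 7
Maximum ratio: 7
Cauchy's bound: |r| <= 1 + 7 = 8

Upper bound = 8


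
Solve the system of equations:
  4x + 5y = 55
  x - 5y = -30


Using Cramer's rule:
Determinant D = (4)(-5) - (1)(5) = -20 - 5 = -25
Dx = (55)(-5) - (-30)(5) = -275 + 150 = -125
Dy = (4)(-30) - (1)(55) = -120 - 55 = -175
x = Dx/D = -125/-25 = 5
y = Dy/D = -175/-25 = 7

x = 5, y = 7


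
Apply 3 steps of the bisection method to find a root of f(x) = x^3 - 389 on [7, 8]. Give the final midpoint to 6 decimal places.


f(x) = x^3 - 389
f(7) = -46 < 0
f(8) = 123 > 0

Step 1: midpoint = (7.000000 + 8.000000)/2 = 7.500000
  f(7.500000) = 32.875000
  f(mid) > 0, so root is in [7.000000, 7.500000]

Step 2: midpoint = (7.000000 + 7.500000)/2 = 7.250000
  f(7.250000) = -7.921875
  f(mid) < 0, so root is in [7.250000, 7.500000]

Step 3: midpoint = (7.250000 + 7.500000)/2 = 7.375000
  f(7.375000) = 12.130859
  f(mid) > 0, so root is in [7.250000, 7.375000]

midpoint = 7.375000


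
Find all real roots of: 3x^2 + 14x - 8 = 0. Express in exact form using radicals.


Using the quadratic formula: x = (-b ± sqrt(b^2 - 4ac)) / (2a)
Here a = 3, b = 14, c = -8
Discriminant = b^2 - 4ac = 14^2 - 4(3)(-8) = 196 + 96 = 292
Since discriminant = 292 > 0, there are two real roots.
x = (-14 ± 2*sqrt(73)) / 6
Simplifying: x = (-7 ± sqrt(73)) / 3
Numerically: x ≈ 0.5147 or x ≈ -5.1813

x = (-7 + sqrt(73)) / 3 or x = (-7 - sqrt(73)) / 3


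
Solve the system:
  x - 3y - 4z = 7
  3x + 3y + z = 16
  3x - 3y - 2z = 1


Using Cramer's rule. Expand each determinant along the first row.
D  = 1*[3*(-2) - 1*(-3)] - (-3)*[3*(-2) - 1*3] + (-4)*[3*(-3) - 3*3]
  = 1*(-3) - (-3)*(-9) + (-4)*(-18) = 42
Dx = 7*[3*(-2) - 1*(-3)] - (-3)*[16*(-2) - 1*1] + (-4)*[16*(-3) - 3*1]
  = 7*(-3) - (-3)*(-33) + (-4)*(-51) = 84
Dy = 1*[16*(-2) - 1*1] - 7*[3*(-2) - 1*3] + (-4)*[3*1 - 16*3]
  = 1*(-33) - 7*(-9) + (-4)*(-45) = 210
Dz = 1*[3*1 - 16*(-3)] - (-3)*[3*1 - 16*3] + 7*[3*(-3) - 3*3]
  = 1*(51) - (-3)*(-45) + 7*(-18) = -210
x = Dx/D = 84/42 = 2, y = Dy/D = 210/42 = 5, z = Dz/D = -210/42 = -5
Check eq1: (1)(2) + (-3)(5) + (-4)(-5) = 7 = 7 ✓
Check eq2: (3)(2) + (3)(5) + (1)(-5) = 16 = 16 ✓
Check eq3: (3)(2) + (-3)(5) + (-2)(-5) = 1 = 1 ✓

x = 2, y = 5, z = -5


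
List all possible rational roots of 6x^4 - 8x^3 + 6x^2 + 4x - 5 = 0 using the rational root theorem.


Rational root theorem: possible roots are ±p/q where:
  p divides the constant term (-5): p ∈ {1, 5}
  q divides the leading coefficient (6): q ∈ {1, 2, 3, 6}

All possible rational roots: -5, -5/2, -5/3, -1, -5/6, -1/2, -1/3, -1/6, 1/6, 1/3, 1/2, 5/6, 1, 5/3, 5/2, 5

-5, -5/2, -5/3, -1, -5/6, -1/2, -1/3, -1/6, 1/6, 1/3, 1/2, 5/6, 1, 5/3, 5/2, 5


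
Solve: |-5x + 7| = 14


An absolute value equation |expr| = 14 gives two cases:
Case 1: -5x + 7 = 14
  -5x = 7, so x = -7/5
Case 2: -5x + 7 = -14
  -5x = -21, so x = 21/5

x = -7/5, x = 21/5


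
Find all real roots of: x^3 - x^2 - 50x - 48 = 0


Let p(x) = x^3 - x^2 - 50x - 48. By the rational root theorem (leading coefficient 1), any rational root is an integer divisor of 48: try ±1, ±2, ... in turn.
Test x = 1: value = -98 ≠ 0.
Test x = -1: value = 0 ✓, so (x + 1) is a factor.
Synthetic division by (x + 1): bring down 1; 1(-1) - 1 = -2; (-2)(-1) - 50 = -48; (-48)(-1) - 48 = 0 → quotient x^2 - 2x - 48, remainder 0.
Solve the quadratic x^2 - 2x - 48 = 0: discriminant = (-2)^2 - 4(1)(-48) = 4 + 192 = 196.
sqrt(196) = 14, so x = (2 ± 14)/2: x = 8 or x = -6.

x = -6, x = -1, x = 8


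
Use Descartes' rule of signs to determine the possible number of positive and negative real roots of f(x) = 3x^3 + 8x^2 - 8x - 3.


Descartes' rule of signs:

For positive roots, count sign changes in f(x) = 3x^3 + 8x^2 - 8x - 3:
Signs of coefficients: +, +, -, -
Number of sign changes: 1
Possible positive real roots: 1

For negative roots, examine f(-x) = -3x^3 + 8x^2 + 8x - 3:
Signs of coefficients: -, +, +, -
Number of sign changes: 2
Possible negative real roots: 2, 0

Positive roots: 1; Negative roots: 2 or 0


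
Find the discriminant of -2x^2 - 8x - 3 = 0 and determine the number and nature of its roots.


For ax^2 + bx + c = 0, discriminant D = b^2 - 4ac
Here a = -2, b = -8, c = -3
D = (-8)^2 - 4(-2)(-3) = 64 - 24 = 40

D = 40 > 0 but not a perfect square
The equation has 2 distinct real irrational roots.

Discriminant = 40, 2 distinct real irrational roots


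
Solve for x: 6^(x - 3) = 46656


Express both sides with the same base.
46656 = 6^6
Since the bases match, equate exponents: x - 3 = 6
So x = 6 - (-3) = 9

x = 9


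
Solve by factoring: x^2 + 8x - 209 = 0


We need two numbers that multiply to -209 and add to 8.
Those numbers are -11 and 19 (since (-11) * 19 = -209 and (-11) + 19 = 8).
So x^2 + 8x - 209 = (x - 11)(x + 19) = 0
Setting each factor to zero: x = 11 or x = -19

x = -19, x = 11


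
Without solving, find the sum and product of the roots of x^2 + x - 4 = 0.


By Vieta's formulas for ax^2 + bx + c = 0:
  Sum of roots = -b/a
  Product of roots = c/a

Here a = 1, b = 1, c = -4
Sum = -(1)/1 = -1
Product = -4/1 = -4

Sum = -1, Product = -4


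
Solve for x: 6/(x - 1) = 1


Multiply both sides by (x - 1): 6 = 1(x - 1)
Distribute: 6 = x - 1
x = 6 + 1 = 7
x = 7

x = 7


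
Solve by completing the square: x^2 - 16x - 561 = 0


Start: x^2 - 16x - 561 = 0
Move constant: x^2 - 16x = 561
Half of -16 is -8, squared is 64
Add 64 to both sides: x^2 - 16x + 64 = 625
(x - 8)^2 = 625
x - 8 = ±25
x = 8 + 25 = 33 or x = 8 - 25 = -17

x = -17, x = 33


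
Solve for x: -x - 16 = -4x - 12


Starting with: -x - 16 = -4x - 12
Move all x terms to left: (-1 + 4)x = -12 + 16
Simplify: 3x = 4
Divide both sides by 3: x = 4/3

x = 4/3


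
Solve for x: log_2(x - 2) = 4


Convert to exponential form: x - 2 = 2^4 = 16
x = 16 + 2 = 18
Check: log_2(18 - 2) = log_2(16) = log_2(16) = 4 ✓

x = 18


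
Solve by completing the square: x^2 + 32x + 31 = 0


Start: x^2 + 32x + 31 = 0
Move constant: x^2 + 32x = -31
Half of 32 is 16, squared is 256
Add 256 to both sides: x^2 + 32x + 256 = 225
(x + 16)^2 = 225
x + 16 = ±15
x = -16 + 15 = -1 or x = -16 - 15 = -31

x = -31, x = -1


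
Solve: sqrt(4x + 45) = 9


Square both sides: 4x + 45 = 9^2 = 81
4x = 81 - 45 = 36
x = 9
Check: sqrt(4*9 + 45) = sqrt(81) = 9 ✓

x = 9


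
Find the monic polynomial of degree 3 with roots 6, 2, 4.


A monic polynomial with roots 6, 2, 4 is:
p(x) = (x - 6)(x - 2)(x - 4)
After multiplying by (x - 6): x - 6
After multiplying by (x - 2): x^2 - 8x + 12
After multiplying by (x - 4): x^3 - 12x^2 + 44x - 48

x^3 - 12x^2 + 44x - 48


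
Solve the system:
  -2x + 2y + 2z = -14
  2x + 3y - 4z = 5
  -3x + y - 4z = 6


Using Cramer's rule. Expand each determinant along the first row.
D  = (-2)*[3*(-4) - (-4)*1] - 2*[2*(-4) - (-4)*(-3)] + 2*[2*1 - 3*(-3)]
  = (-2)*(-8) - 2*(-20) + 2*(11) = 78
Dx = (-14)*[3*(-4) - (-4)*1] - 2*[5*(-4) - (-4)*6] + 2*[5*1 - 3*6]
  = (-14)*(-8) - 2*(4) + 2*(-13) = 78
Dy = (-2)*[5*(-4) - (-4)*6] - (-14)*[2*(-4) - (-4)*(-3)] + 2*[2*6 - 5*(-3)]
  = (-2)*(4) - (-14)*(-20) + 2*(27) = -234
Dz = (-2)*[3*6 - 5*1] - 2*[2*6 - 5*(-3)] + (-14)*[2*1 - 3*(-3)]
  = (-2)*(13) - 2*(27) + (-14)*(11) = -234
x = Dx/D = 78/78 = 1, y = Dy/D = -234/78 = -3, z = Dz/D = -234/78 = -3
Check eq1: (-2)(1) + (2)(-3) + (2)(-3) = -14 = -14 ✓
Check eq2: (2)(1) + (3)(-3) + (-4)(-3) = 5 = 5 ✓
Check eq3: (-3)(1) + (1)(-3) + (-4)(-3) = 6 = 6 ✓

x = 1, y = -3, z = -3


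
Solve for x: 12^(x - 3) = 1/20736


Express both sides with the same base.
1/20736 = 12^(-4)
Since the bases match, equate exponents: x - 3 = -4
So x = -4 - (-3) = -1

x = -1


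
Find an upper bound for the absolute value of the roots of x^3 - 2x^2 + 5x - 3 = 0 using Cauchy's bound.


Cauchy's bound: all roots r satisfy |r| <= 1 + max(|a_i/a_n|) for i = 0,...,n-1
where a_n is the leading coefficient.

Coefficients: [1, -2, 5, -3]
Leading coefficient a_n = 1
Ratios |a_i/a_n|: 2, 5, 3
Maximum ratio: 5
Cauchy's bound: |r| <= 1 + 5 = 6

Upper bound = 6


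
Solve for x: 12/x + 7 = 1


Subtract 7 from both sides: 12/x = -6
Multiply both sides by x: 12 = -6 * x
Divide by -6: x = -2

x = -2


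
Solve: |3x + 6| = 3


An absolute value equation |expr| = 3 gives two cases:
Case 1: 3x + 6 = 3
  3x = -3, so x = -1
Case 2: 3x + 6 = -3
  3x = -9, so x = -3

x = -3, x = -1


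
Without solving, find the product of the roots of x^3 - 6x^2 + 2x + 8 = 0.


By Vieta's formulas for x^3 + bx^2 + cx + d = 0:
  r1 + r2 + r3 = -b/a = 6
  r1*r2 + r1*r3 + r2*r3 = c/a = 2
  r1*r2*r3 = -d/a = -8


Product = -8


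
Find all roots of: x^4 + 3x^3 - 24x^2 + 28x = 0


The constant term is 0, so x = 0 is a root. Factor out x:
  x^3 + 3x^2 - 24x + 28 = 0
Let p(x) = x^3 + 3x^2 - 24x + 28. By the rational root theorem (leading coefficient 1), any rational root is an integer divisor of 28: try ±1, ±2, ... in turn.
Test x = 1: value = 8 ≠ 0.
Test x = -1: value = 54 ≠ 0.
Test x = 2: value = 0 ✓, so (x - 2) is a factor.
Synthetic division by (x - 2): bring down 1; 1(2) + 3 = 5; 5(2) - 24 = -14; (-14)(2) + 28 = 0 → quotient x^2 + 5x - 14, remainder 0.
Solve the quadratic x^2 + 5x - 14 = 0: discriminant = 5^2 - 4(1)(-14) = 25 + 56 = 81.
sqrt(81) = 9, so x = (-5 ± 9)/2: x = 2 or x = -7.
Collecting all roots found:

x = -7, x = 0, x = 2 (multiplicity 2)


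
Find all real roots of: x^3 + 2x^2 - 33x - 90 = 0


Let p(x) = x^3 + 2x^2 - 33x - 90. By the rational root theorem (leading coefficient 1), any rational root is an integer divisor of 90: try ±1, ±2, ... in turn.
Test x = 1: value = -120 ≠ 0.
Test x = -1: value = -56 ≠ 0.
Test x = 2: value = -140 ≠ 0.
Test x = -2: value = -24 ≠ 0.
Test x = 3: value = -144 ≠ 0.
Test x = -3: value = 0 ✓, so (x + 3) is a factor.
Synthetic division by (x + 3): bring down 1; 1(-3) + 2 = -1; (-1)(-3) - 33 = -30; (-30)(-3) - 90 = 0 → quotient x^2 - x - 30, remainder 0.
Solve the quadratic x^2 - x - 30 = 0: discriminant = (-1)^2 - 4(1)(-30) = 1 + 120 = 121.
sqrt(121) = 11, so x = (1 ± 11)/2: x = 6 or x = -5.

x = -5, x = -3, x = 6


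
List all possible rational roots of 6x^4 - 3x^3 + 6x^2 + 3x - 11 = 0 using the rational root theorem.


Rational root theorem: possible roots are ±p/q where:
  p divides the constant term (-11): p ∈ {1, 11}
  q divides the leading coefficient (6): q ∈ {1, 2, 3, 6}

All possible rational roots: -11, -11/2, -11/3, -11/6, -1, -1/2, -1/3, -1/6, 1/6, 1/3, 1/2, 1, 11/6, 11/3, 11/2, 11

-11, -11/2, -11/3, -11/6, -1, -1/2, -1/3, -1/6, 1/6, 1/3, 1/2, 1, 11/6, 11/3, 11/2, 11
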